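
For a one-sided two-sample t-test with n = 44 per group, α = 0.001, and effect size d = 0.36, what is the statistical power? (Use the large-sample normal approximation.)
Power ≈ 0.08

Power calculation (two-sample t-test, normal approximation):
z_β = d · √(n/2) - z_α
z_β = 0.36 · √(44/2) - 3.090
z_β = 0.36 · 4.690 - 3.090
z_β = -1.402

Power = Φ(z_β) = Φ(-1.402) ≈ 0.081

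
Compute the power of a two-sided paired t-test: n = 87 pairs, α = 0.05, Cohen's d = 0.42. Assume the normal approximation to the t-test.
Power ≈ 0.97

Power calculation (paired t-test, normal approximation):
z_β = d · √n - z_{α/2}
z_β = 0.42 · √87 - 1.960
z_β = 0.42 · 9.327 - 1.960
z_β = 1.958

Power = Φ(z_β) = Φ(1.958) ≈ 0.975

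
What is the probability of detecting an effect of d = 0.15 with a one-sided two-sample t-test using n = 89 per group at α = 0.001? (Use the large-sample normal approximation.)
Power ≈ 0.02

Power calculation (two-sample t-test, normal approximation):
z_β = d · √(n/2) - z_α
z_β = 0.15 · √(89/2) - 3.090
z_β = 0.15 · 6.671 - 3.090
z_β = -2.090

Power = Φ(z_β) = Φ(-2.090) ≈ 0.018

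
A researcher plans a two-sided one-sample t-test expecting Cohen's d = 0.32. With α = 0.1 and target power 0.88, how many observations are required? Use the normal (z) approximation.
n = 78

Sample size formula (one-sample t-test, normal approximation):
n = ((z_{α/2} + z_β) / d)²

z_{α/2} = 1.645 (for α = 0.1, two-sided)
z_β = 1.175 (for power = 0.88)
d = 0.32

n = ((1.645 + 1.175) / 0.32)²
n = (8.813)²
n ≈ 77.67
Round up to the next whole number: n = 78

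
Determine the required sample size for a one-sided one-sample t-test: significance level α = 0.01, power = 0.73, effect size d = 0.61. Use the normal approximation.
n = 24

Sample size formula (one-sample t-test, normal approximation):
n = ((z_α + z_β) / d)²

z_α = 2.326 (for α = 0.01, one-sided)
z_β = 0.613 (for power = 0.73)
d = 0.61

n = ((2.326 + 0.613) / 0.61)²
n = (4.818)²
n ≈ 23.21
Round up to the next whole number: n = 24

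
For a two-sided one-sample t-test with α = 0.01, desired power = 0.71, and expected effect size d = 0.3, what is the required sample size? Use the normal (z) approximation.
n = 109

Sample size formula (one-sample t-test, normal approximation):
n = ((z_{α/2} + z_β) / d)²

z_{α/2} = 2.576 (for α = 0.01, two-sided)
z_β = 0.553 (for power = 0.71)
d = 0.3

n = ((2.576 + 0.553) / 0.3)²
n = (10.430)²
n ≈ 108.78
Round up to the next whole number: n = 109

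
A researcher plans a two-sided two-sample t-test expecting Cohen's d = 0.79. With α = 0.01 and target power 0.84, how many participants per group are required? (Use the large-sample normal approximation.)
n = 41 per group

Sample size formula (two-sample t-test, normal approximation):
n = 2 · ((z_{α/2} + z_β) / d)²

z_{α/2} = 2.576 (for α = 0.01, two-sided)
z_β = 0.994 (for power = 0.84)
d = 0.79

n = 2 · ((2.576 + 0.994) / 0.79)²
n = 2 · (4.519)²
n ≈ 40.84
Round up to the next whole number: n = 41 per group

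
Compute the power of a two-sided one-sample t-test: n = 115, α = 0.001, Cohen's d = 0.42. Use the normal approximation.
Power ≈ 0.89

Power calculation (one-sample t-test, normal approximation):
z_β = d · √n - z_{α/2}
z_β = 0.42 · √115 - 3.291
z_β = 0.42 · 10.724 - 3.291
z_β = 1.213

Power = Φ(z_β) = Φ(1.213) ≈ 0.888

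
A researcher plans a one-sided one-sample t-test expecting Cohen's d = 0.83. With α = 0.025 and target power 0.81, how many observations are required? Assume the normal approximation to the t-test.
n = 12

Sample size formula (one-sample t-test, normal approximation):
n = ((z_α + z_β) / d)²

z_α = 1.960 (for α = 0.025, one-sided)
z_β = 0.878 (for power = 0.81)
d = 0.83

n = ((1.960 + 0.878) / 0.83)²
n = (3.419)²
n ≈ 11.69
Round up to the next whole number: n = 12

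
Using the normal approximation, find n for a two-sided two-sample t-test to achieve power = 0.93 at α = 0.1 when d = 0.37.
n = 143 per group

Sample size formula (two-sample t-test, normal approximation):
n = 2 · ((z_{α/2} + z_β) / d)²

z_{α/2} = 1.645 (for α = 0.1, two-sided)
z_β = 1.476 (for power = 0.93)
d = 0.37

n = 2 · ((1.645 + 1.476) / 0.37)²
n = 2 · (8.435)²
n ≈ 142.30
Round up to the next whole number: n = 143 per group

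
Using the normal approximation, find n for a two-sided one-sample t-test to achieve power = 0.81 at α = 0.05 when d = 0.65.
n = 20

Sample size formula (one-sample t-test, normal approximation):
n = ((z_{α/2} + z_β) / d)²

z_{α/2} = 1.960 (for α = 0.05, two-sided)
z_β = 0.878 (for power = 0.81)
d = 0.65

n = ((1.960 + 0.878) / 0.65)²
n = (4.366)²
n ≈ 19.06
Round up to the next whole number: n = 20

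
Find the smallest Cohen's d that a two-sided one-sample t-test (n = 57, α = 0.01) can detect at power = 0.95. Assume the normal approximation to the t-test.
d ≈ 0.56

Minimum detectable effect (one-sample t-test, normal approximation):
d = (z_{α/2} + z_β) / √n
d = (2.576 + 1.645) / √57
d = 4.221 / 7.550
d ≈ 0.56

By Cohen's convention (0.2 small / 0.5 medium / 0.8 large): medium effect.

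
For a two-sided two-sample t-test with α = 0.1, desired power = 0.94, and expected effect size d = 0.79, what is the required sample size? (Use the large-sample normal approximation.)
n = 33 per group

Sample size formula (two-sample t-test, normal approximation):
n = 2 · ((z_{α/2} + z_β) / d)²

z_{α/2} = 1.645 (for α = 0.1, two-sided)
z_β = 1.555 (for power = 0.94)
d = 0.79

n = 2 · ((1.645 + 1.555) / 0.79)²
n = 2 · (4.051)²
n ≈ 32.82
Round up to the next whole number: n = 33 per group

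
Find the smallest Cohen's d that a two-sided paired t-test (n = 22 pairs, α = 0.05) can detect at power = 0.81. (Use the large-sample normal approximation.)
d ≈ 0.61

Minimum detectable effect (paired t-test, normal approximation):
d = (z_{α/2} + z_β) / √n
d = (1.960 + 0.878) / √22
d = 2.838 / 4.690
d ≈ 0.61

By Cohen's convention (0.2 small / 0.5 medium / 0.8 large): medium effect.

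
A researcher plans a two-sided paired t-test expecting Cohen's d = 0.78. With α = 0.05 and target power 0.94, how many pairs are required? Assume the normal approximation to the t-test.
n = 21 pairs

Sample size formula (paired t-test, normal approximation):
n = ((z_{α/2} + z_β) / d)²

z_{α/2} = 1.960 (for α = 0.05, two-sided)
z_β = 1.555 (for power = 0.94)
d = 0.78

n = ((1.960 + 1.555) / 0.78)²
n = (4.506)²
n ≈ 20.30
Round up to the next whole number: n = 21 pairs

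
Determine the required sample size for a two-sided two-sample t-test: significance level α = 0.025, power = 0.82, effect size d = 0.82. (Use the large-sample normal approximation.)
n = 30 per group

Sample size formula (two-sample t-test, normal approximation):
n = 2 · ((z_{α/2} + z_β) / d)²

z_{α/2} = 2.241 (for α = 0.025, two-sided)
z_β = 0.915 (for power = 0.82)
d = 0.82

n = 2 · ((2.241 + 0.915) / 0.82)²
n = 2 · (3.849)²
n ≈ 29.63
Round up to the next whole number: n = 30 per group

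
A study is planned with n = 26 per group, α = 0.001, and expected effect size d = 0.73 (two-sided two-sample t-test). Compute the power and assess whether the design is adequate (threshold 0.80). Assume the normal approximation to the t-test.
Power ≈ 0.26; the study is underpowered (power < 0.80)

Power calculation (two-sample t-test, normal approximation):
z_β = d · √(n/2) - z_{α/2}
z_β = 0.73 · √(26/2) - 3.291
z_β = 0.73 · 3.606 - 3.291
z_β = -0.658

Power = Φ(z_β) = Φ(-0.658) ≈ 0.255

Effect size d = 0.73 is medium by Cohen's convention (0.2/0.5/0.8).

Threshold: power ≥ 0.80 is conventionally adequate.
Power ≈ 0.26 → the study is underpowered (power < 0.80).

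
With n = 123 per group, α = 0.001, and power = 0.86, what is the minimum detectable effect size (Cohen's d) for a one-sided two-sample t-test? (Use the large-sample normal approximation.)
d ≈ 0.53

Minimum detectable effect (two-sample t-test, normal approximation):
d = (z_α + z_β) / √(n/2)
d = (3.090 + 1.080) / √(123/2)
d = 4.171 / 7.842
d ≈ 0.53

By Cohen's convention (0.2 small / 0.5 medium / 0.8 large): medium effect.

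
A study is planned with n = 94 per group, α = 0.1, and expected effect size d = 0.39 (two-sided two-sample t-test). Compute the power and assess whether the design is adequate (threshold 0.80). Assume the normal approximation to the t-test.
Power ≈ 0.85; the study is adequately powered (power ≥ 0.80)

Power calculation (two-sample t-test, normal approximation):
z_β = d · √(n/2) - z_{α/2}
z_β = 0.39 · √(94/2) - 1.645
z_β = 0.39 · 6.856 - 1.645
z_β = 1.029

Power = Φ(z_β) = Φ(1.029) ≈ 0.848

Effect size d = 0.39 is small by Cohen's convention (0.2/0.5/0.8).

Threshold: power ≥ 0.80 is conventionally adequate.
Power ≈ 0.85 → the study is adequately powered (power ≥ 0.80).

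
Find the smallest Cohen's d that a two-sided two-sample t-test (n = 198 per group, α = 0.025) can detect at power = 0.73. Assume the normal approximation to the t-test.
d ≈ 0.29

Minimum detectable effect (two-sample t-test, normal approximation):
d = (z_{α/2} + z_β) / √(n/2)
d = (2.241 + 0.613) / √(198/2)
d = 2.854 / 9.950
d ≈ 0.29

By Cohen's convention (0.2 small / 0.5 medium / 0.8 large): small effect.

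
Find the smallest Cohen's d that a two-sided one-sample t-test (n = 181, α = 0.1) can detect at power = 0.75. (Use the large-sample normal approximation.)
d ≈ 0.17

Minimum detectable effect (one-sample t-test, normal approximation):
d = (z_{α/2} + z_β) / √n
d = (1.645 + 0.674) / √181
d = 2.319 / 13.454
d ≈ 0.17

By Cohen's convention (0.2 small / 0.5 medium / 0.8 large): very small effect.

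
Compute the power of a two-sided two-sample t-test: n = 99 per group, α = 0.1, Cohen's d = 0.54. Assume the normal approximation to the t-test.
Power ≈ 0.98

Power calculation (two-sample t-test, normal approximation):
z_β = d · √(n/2) - z_{α/2}
z_β = 0.54 · √(99/2) - 1.645
z_β = 0.54 · 7.036 - 1.645
z_β = 2.154

Power = Φ(z_β) = Φ(2.154) ≈ 0.984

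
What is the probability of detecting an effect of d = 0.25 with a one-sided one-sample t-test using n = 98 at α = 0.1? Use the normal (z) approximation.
Power ≈ 0.88

Power calculation (one-sample t-test, normal approximation):
z_β = d · √n - z_α
z_β = 0.25 · √98 - 1.282
z_β = 0.25 · 9.899 - 1.282
z_β = 1.193

Power = Φ(z_β) = Φ(1.193) ≈ 0.884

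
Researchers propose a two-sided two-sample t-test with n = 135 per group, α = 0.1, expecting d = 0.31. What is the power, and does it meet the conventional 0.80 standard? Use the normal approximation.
Power ≈ 0.82; the study is adequately powered (power ≥ 0.80)

Power calculation (two-sample t-test, normal approximation):
z_β = d · √(n/2) - z_{α/2}
z_β = 0.31 · √(135/2) - 1.645
z_β = 0.31 · 8.216 - 1.645
z_β = 0.902

Power = Φ(z_β) = Φ(0.902) ≈ 0.816

Effect size d = 0.31 is small by Cohen's convention (0.2/0.5/0.8).

Threshold: power ≥ 0.80 is conventionally adequate.
Power ≈ 0.82 → the study is adequately powered (power ≥ 0.80).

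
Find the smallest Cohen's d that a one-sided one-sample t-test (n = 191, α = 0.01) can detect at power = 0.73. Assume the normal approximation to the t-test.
d ≈ 0.21

Minimum detectable effect (one-sample t-test, normal approximation):
d = (z_α + z_β) / √n
d = (2.326 + 0.613) / √191
d = 2.939 / 13.820
d ≈ 0.21

By Cohen's convention (0.2 small / 0.5 medium / 0.8 large): small effect.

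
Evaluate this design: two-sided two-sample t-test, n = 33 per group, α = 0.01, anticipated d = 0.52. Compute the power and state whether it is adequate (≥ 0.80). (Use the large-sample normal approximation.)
Power ≈ 0.32; the study is underpowered (power < 0.80)

Power calculation (two-sample t-test, normal approximation):
z_β = d · √(n/2) - z_{α/2}
z_β = 0.52 · √(33/2) - 2.576
z_β = 0.52 · 4.062 - 2.576
z_β = -0.464

Power = Φ(z_β) = Φ(-0.464) ≈ 0.321

Effect size d = 0.52 is medium by Cohen's convention (0.2/0.5/0.8).

Threshold: power ≥ 0.80 is conventionally adequate.
Power ≈ 0.32 → the study is underpowered (power < 0.80).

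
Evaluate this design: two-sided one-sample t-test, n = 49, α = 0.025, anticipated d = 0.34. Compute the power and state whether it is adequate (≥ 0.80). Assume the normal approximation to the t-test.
Power ≈ 0.56; the study is underpowered (power < 0.80)

Power calculation (one-sample t-test, normal approximation):
z_β = d · √n - z_{α/2}
z_β = 0.34 · √49 - 2.241
z_β = 0.34 · 7.000 - 2.241
z_β = 0.139

Power = Φ(z_β) = Φ(0.139) ≈ 0.555

Effect size d = 0.34 is small by Cohen's convention (0.2/0.5/0.8).

Threshold: power ≥ 0.80 is conventionally adequate.
Power ≈ 0.56 → the study is underpowered (power < 0.80).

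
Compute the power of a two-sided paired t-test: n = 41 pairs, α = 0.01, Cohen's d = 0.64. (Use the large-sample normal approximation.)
Power ≈ 0.94

Power calculation (paired t-test, normal approximation):
z_β = d · √n - z_{α/2}
z_β = 0.64 · √41 - 2.576
z_β = 0.64 · 6.403 - 2.576
z_β = 1.522

Power = Φ(z_β) = Φ(1.522) ≈ 0.936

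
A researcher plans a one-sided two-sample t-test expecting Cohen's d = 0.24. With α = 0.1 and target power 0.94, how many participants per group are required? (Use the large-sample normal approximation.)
n = 280 per group

Sample size formula (two-sample t-test, normal approximation):
n = 2 · ((z_α + z_β) / d)²

z_α = 1.282 (for α = 0.1, one-sided)
z_β = 1.555 (for power = 0.94)
d = 0.24

n = 2 · ((1.282 + 1.555) / 0.24)²
n = 2 · (11.821)²
n ≈ 279.47
Round up to the next whole number: n = 280 per group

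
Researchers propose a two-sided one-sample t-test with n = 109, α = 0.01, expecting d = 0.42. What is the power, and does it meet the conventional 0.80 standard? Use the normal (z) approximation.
Power ≈ 0.96; the study is adequately powered (power ≥ 0.80)

Power calculation (one-sample t-test, normal approximation):
z_β = d · √n - z_{α/2}
z_β = 0.42 · √109 - 2.576
z_β = 0.42 · 10.440 - 2.576
z_β = 1.809

Power = Φ(z_β) = Φ(1.809) ≈ 0.965

Effect size d = 0.42 is small by Cohen's convention (0.2/0.5/0.8).

Threshold: power ≥ 0.80 is conventionally adequate.
Power ≈ 0.96 → the study is adequately powered (power ≥ 0.80).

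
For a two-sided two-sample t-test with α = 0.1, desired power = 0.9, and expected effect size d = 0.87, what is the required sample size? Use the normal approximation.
n = 23 per group

Sample size formula (two-sample t-test, normal approximation):
n = 2 · ((z_{α/2} + z_β) / d)²

z_{α/2} = 1.645 (for α = 0.1, two-sided)
z_β = 1.282 (for power = 0.9)
d = 0.87

n = 2 · ((1.645 + 1.282) / 0.87)²
n = 2 · (3.364)²
n ≈ 22.63
Round up to the next whole number: n = 23 per group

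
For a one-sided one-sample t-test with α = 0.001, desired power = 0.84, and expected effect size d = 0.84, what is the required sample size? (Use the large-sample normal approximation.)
n = 24

Sample size formula (one-sample t-test, normal approximation):
n = ((z_α + z_β) / d)²

z_α = 3.090 (for α = 0.001, one-sided)
z_β = 0.994 (for power = 0.84)
d = 0.84

n = ((3.090 + 0.994) / 0.84)²
n = (4.862)²
n ≈ 23.64
Round up to the next whole number: n = 24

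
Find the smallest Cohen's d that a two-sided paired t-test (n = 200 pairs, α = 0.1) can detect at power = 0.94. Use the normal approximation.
d ≈ 0.23

Minimum detectable effect (paired t-test, normal approximation):
d = (z_{α/2} + z_β) / √n
d = (1.645 + 1.555) / √200
d = 3.200 / 14.142
d ≈ 0.23

By Cohen's convention (0.2 small / 0.5 medium / 0.8 large): small effect.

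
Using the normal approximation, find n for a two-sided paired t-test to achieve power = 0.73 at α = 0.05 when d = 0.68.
n = 15 pairs

Sample size formula (paired t-test, normal approximation):
n = ((z_{α/2} + z_β) / d)²

z_{α/2} = 1.960 (for α = 0.05, two-sided)
z_β = 0.613 (for power = 0.73)
d = 0.68

n = ((1.960 + 0.613) / 0.68)²
n = (3.784)²
n ≈ 14.32
Round up to the next whole number: n = 15 pairs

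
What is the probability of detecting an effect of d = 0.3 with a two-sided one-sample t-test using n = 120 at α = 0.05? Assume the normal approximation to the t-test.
Power ≈ 0.91

Power calculation (one-sample t-test, normal approximation):
z_β = d · √n - z_{α/2}
z_β = 0.3 · √120 - 1.960
z_β = 0.3 · 10.954 - 1.960
z_β = 1.326

Power = Φ(z_β) = Φ(1.326) ≈ 0.908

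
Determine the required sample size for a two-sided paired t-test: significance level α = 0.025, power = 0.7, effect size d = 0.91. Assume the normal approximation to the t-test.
n = 10 pairs

Sample size formula (paired t-test, normal approximation):
n = ((z_{α/2} + z_β) / d)²

z_{α/2} = 2.241 (for α = 0.025, two-sided)
z_β = 0.524 (for power = 0.7)
d = 0.91

n = ((2.241 + 0.524) / 0.91)²
n = (3.038)²
n ≈ 9.23
Round up to the next whole number: n = 10 pairs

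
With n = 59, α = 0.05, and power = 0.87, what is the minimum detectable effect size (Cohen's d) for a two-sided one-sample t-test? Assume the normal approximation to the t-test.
d ≈ 0.40

Minimum detectable effect (one-sample t-test, normal approximation):
d = (z_{α/2} + z_β) / √n
d = (1.960 + 1.126) / √59
d = 3.086 / 7.681
d ≈ 0.40

By Cohen's convention (0.2 small / 0.5 medium / 0.8 large): small effect.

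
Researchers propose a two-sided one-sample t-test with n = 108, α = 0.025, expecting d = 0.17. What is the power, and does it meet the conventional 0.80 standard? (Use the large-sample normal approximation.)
Power ≈ 0.32; the study is underpowered (power < 0.80)

Power calculation (one-sample t-test, normal approximation):
z_β = d · √n - z_{α/2}
z_β = 0.17 · √108 - 2.241
z_β = 0.17 · 10.392 - 2.241
z_β = -0.475

Power = Φ(z_β) = Φ(-0.475) ≈ 0.317

Effect size d = 0.17 is very small by Cohen's convention (0.2/0.5/0.8).

Threshold: power ≥ 0.80 is conventionally adequate.
Power ≈ 0.32 → the study is underpowered (power < 0.80).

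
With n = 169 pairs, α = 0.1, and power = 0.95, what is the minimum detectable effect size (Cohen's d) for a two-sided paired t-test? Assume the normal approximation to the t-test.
d ≈ 0.25

Minimum detectable effect (paired t-test, normal approximation):
d = (z_{α/2} + z_β) / √n
d = (1.645 + 1.645) / √169
d = 3.290 / 13.000
d ≈ 0.25

By Cohen's convention (0.2 small / 0.5 medium / 0.8 large): small effect.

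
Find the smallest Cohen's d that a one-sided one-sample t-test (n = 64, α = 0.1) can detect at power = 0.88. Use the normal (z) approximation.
d ≈ 0.31

Minimum detectable effect (one-sample t-test, normal approximation):
d = (z_α + z_β) / √n
d = (1.282 + 1.175) / √64
d = 2.457 / 8.000
d ≈ 0.31

By Cohen's convention (0.2 small / 0.5 medium / 0.8 large): small effect.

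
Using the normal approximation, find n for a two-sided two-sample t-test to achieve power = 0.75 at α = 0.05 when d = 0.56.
n = 45 per group

Sample size formula (two-sample t-test, normal approximation):
n = 2 · ((z_{α/2} + z_β) / d)²

z_{α/2} = 1.960 (for α = 0.05, two-sided)
z_β = 0.674 (for power = 0.75)
d = 0.56

n = 2 · ((1.960 + 0.674) / 0.56)²
n = 2 · (4.704)²
n ≈ 44.26
Round up to the next whole number: n = 45 per group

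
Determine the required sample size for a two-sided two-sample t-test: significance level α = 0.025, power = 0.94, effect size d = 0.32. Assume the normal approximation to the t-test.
n = 282 per group

Sample size formula (two-sample t-test, normal approximation):
n = 2 · ((z_{α/2} + z_β) / d)²

z_{α/2} = 2.241 (for α = 0.025, two-sided)
z_β = 1.555 (for power = 0.94)
d = 0.32

n = 2 · ((2.241 + 1.555) / 0.32)²
n = 2 · (11.863)²
n ≈ 281.46
Round up to the next whole number: n = 282 per group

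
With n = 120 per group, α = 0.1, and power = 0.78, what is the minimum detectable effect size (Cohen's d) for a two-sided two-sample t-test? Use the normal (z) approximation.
d ≈ 0.31

Minimum detectable effect (two-sample t-test, normal approximation):
d = (z_{α/2} + z_β) / √(n/2)
d = (1.645 + 0.772) / √(120/2)
d = 2.417 / 7.746
d ≈ 0.31

By Cohen's convention (0.2 small / 0.5 medium / 0.8 large): small effect.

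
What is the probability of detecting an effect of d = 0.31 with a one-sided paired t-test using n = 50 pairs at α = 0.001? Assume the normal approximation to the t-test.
Power ≈ 0.18

Power calculation (paired t-test, normal approximation):
z_β = d · √n - z_α
z_β = 0.31 · √50 - 3.090
z_β = 0.31 · 7.071 - 3.090
z_β = -0.898

Power = Φ(z_β) = Φ(-0.898) ≈ 0.185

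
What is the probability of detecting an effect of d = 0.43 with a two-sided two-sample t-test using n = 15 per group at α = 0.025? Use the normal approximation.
Power ≈ 0.14

Power calculation (two-sample t-test, normal approximation):
z_β = d · √(n/2) - z_{α/2}
z_β = 0.43 · √(15/2) - 2.241
z_β = 0.43 · 2.739 - 2.241
z_β = -1.064

Power = Φ(z_β) = Φ(-1.064) ≈ 0.144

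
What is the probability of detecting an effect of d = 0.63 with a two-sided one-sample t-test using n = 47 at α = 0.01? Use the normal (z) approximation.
Power ≈ 0.96

Power calculation (one-sample t-test, normal approximation):
z_β = d · √n - z_{α/2}
z_β = 0.63 · √47 - 2.576
z_β = 0.63 · 6.856 - 2.576
z_β = 1.743

Power = Φ(z_β) = Φ(1.743) ≈ 0.959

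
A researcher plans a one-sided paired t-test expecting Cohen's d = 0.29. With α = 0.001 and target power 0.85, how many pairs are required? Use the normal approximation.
n = 203 pairs

Sample size formula (paired t-test, normal approximation):
n = ((z_α + z_β) / d)²

z_α = 3.090 (for α = 0.001, one-sided)
z_β = 1.036 (for power = 0.85)
d = 0.29

n = ((3.090 + 1.036) / 0.29)²
n = (14.228)²
n ≈ 202.44
Round up to the next whole number: n = 203 pairs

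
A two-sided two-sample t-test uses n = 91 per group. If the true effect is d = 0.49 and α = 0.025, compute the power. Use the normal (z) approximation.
Power ≈ 0.86

Power calculation (two-sample t-test, normal approximation):
z_β = d · √(n/2) - z_{α/2}
z_β = 0.49 · √(91/2) - 2.241
z_β = 0.49 · 6.745 - 2.241
z_β = 1.064

Power = Φ(z_β) = Φ(1.064) ≈ 0.856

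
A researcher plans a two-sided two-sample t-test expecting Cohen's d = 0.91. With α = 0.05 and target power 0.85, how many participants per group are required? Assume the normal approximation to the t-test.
n = 22 per group

Sample size formula (two-sample t-test, normal approximation):
n = 2 · ((z_{α/2} + z_β) / d)²

z_{α/2} = 1.960 (for α = 0.05, two-sided)
z_β = 1.036 (for power = 0.85)
d = 0.91

n = 2 · ((1.960 + 1.036) / 0.91)²
n = 2 · (3.292)²
n ≈ 21.67
Round up to the next whole number: n = 22 per group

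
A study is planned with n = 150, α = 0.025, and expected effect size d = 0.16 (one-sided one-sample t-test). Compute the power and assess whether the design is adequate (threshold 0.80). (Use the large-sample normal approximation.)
Power ≈ 0.50; the study is underpowered (power < 0.80)

Power calculation (one-sample t-test, normal approximation):
z_β = d · √n - z_α
z_β = 0.16 · √150 - 1.960
z_β = 0.16 · 12.247 - 1.960
z_β = -0.000

Power = Φ(z_β) = Φ(-0.000) ≈ 0.500

Effect size d = 0.16 is very small by Cohen's convention (0.2/0.5/0.8).

Threshold: power ≥ 0.80 is conventionally adequate.
Power ≈ 0.50 → the study is underpowered (power < 0.80).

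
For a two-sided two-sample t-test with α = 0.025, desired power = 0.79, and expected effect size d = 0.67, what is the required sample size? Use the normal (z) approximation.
n = 42 per group

Sample size formula (two-sample t-test, normal approximation):
n = 2 · ((z_{α/2} + z_β) / d)²

z_{α/2} = 2.241 (for α = 0.025, two-sided)
z_β = 0.806 (for power = 0.79)
d = 0.67

n = 2 · ((2.241 + 0.806) / 0.67)²
n = 2 · (4.548)²
n ≈ 41.37
Round up to the next whole number: n = 42 per group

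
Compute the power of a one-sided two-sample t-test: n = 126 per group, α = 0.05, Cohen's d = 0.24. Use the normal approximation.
Power ≈ 0.60

Power calculation (two-sample t-test, normal approximation):
z_β = d · √(n/2) - z_α
z_β = 0.24 · √(126/2) - 1.645
z_β = 0.24 · 7.937 - 1.645
z_β = 0.260

Power = Φ(z_β) = Φ(0.260) ≈ 0.603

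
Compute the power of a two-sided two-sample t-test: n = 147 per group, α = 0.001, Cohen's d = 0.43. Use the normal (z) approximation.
Power ≈ 0.65

Power calculation (two-sample t-test, normal approximation):
z_β = d · √(n/2) - z_{α/2}
z_β = 0.43 · √(147/2) - 3.291
z_β = 0.43 · 8.573 - 3.291
z_β = 0.396

Power = Φ(z_β) = Φ(0.396) ≈ 0.654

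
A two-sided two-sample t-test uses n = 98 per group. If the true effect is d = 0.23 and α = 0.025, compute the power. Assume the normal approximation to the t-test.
Power ≈ 0.26

Power calculation (two-sample t-test, normal approximation):
z_β = d · √(n/2) - z_{α/2}
z_β = 0.23 · √(98/2) - 2.241
z_β = 0.23 · 7.000 - 2.241
z_β = -0.631

Power = Φ(z_β) = Φ(-0.631) ≈ 0.264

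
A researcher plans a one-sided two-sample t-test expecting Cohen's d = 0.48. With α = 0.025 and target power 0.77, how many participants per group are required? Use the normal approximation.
n = 64 per group

Sample size formula (two-sample t-test, normal approximation):
n = 2 · ((z_α + z_β) / d)²

z_α = 1.960 (for α = 0.025, one-sided)
z_β = 0.739 (for power = 0.77)
d = 0.48

n = 2 · ((1.960 + 0.739) / 0.48)²
n = 2 · (5.623)²
n ≈ 63.24
Round up to the next whole number: n = 64 per group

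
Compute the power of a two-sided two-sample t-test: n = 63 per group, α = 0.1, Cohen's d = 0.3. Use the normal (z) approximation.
Power ≈ 0.52

Power calculation (two-sample t-test, normal approximation):
z_β = d · √(n/2) - z_{α/2}
z_β = 0.3 · √(63/2) - 1.645
z_β = 0.3 · 5.612 - 1.645
z_β = 0.039

Power = Φ(z_β) = Φ(0.039) ≈ 0.516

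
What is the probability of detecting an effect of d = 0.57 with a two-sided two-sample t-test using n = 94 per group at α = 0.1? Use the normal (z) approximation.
Power ≈ 0.99

Power calculation (two-sample t-test, normal approximation):
z_β = d · √(n/2) - z_{α/2}
z_β = 0.57 · √(94/2) - 1.645
z_β = 0.57 · 6.856 - 1.645
z_β = 2.263

Power = Φ(z_β) = Φ(2.263) ≈ 0.988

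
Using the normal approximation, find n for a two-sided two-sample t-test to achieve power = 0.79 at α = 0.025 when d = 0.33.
n = 171 per group

Sample size formula (two-sample t-test, normal approximation):
n = 2 · ((z_{α/2} + z_β) / d)²

z_{α/2} = 2.241 (for α = 0.025, two-sided)
z_β = 0.806 (for power = 0.79)
d = 0.33

n = 2 · ((2.241 + 0.806) / 0.33)²
n = 2 · (9.233)²
n ≈ 170.50
Round up to the next whole number: n = 171 per group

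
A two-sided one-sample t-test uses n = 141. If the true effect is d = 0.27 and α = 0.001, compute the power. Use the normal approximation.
Power ≈ 0.47

Power calculation (one-sample t-test, normal approximation):
z_β = d · √n - z_{α/2}
z_β = 0.27 · √141 - 3.291
z_β = 0.27 · 11.874 - 3.291
z_β = -0.084

Power = Φ(z_β) = Φ(-0.084) ≈ 0.466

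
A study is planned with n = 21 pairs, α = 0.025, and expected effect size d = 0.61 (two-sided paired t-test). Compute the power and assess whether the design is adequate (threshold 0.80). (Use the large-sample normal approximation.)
Power ≈ 0.71; the study is underpowered (power < 0.80)

Power calculation (paired t-test, normal approximation):
z_β = d · √n - z_{α/2}
z_β = 0.61 · √21 - 2.241
z_β = 0.61 · 4.583 - 2.241
z_β = 0.554

Power = Φ(z_β) = Φ(0.554) ≈ 0.710

Effect size d = 0.61 is medium by Cohen's convention (0.2/0.5/0.8).

Threshold: power ≥ 0.80 is conventionally adequate.
Power ≈ 0.71 → the study is underpowered (power < 0.80).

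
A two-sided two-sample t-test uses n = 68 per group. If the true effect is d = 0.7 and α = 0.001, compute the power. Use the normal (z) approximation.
Power ≈ 0.79

Power calculation (two-sample t-test, normal approximation):
z_β = d · √(n/2) - z_{α/2}
z_β = 0.7 · √(68/2) - 3.291
z_β = 0.7 · 5.831 - 3.291
z_β = 0.791

Power = Φ(z_β) = Φ(0.791) ≈ 0.786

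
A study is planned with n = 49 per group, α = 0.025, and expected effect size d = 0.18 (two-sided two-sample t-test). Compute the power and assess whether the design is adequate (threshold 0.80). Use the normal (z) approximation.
Power ≈ 0.09; the study is underpowered (power < 0.80)

Power calculation (two-sample t-test, normal approximation):
z_β = d · √(n/2) - z_{α/2}
z_β = 0.18 · √(49/2) - 2.241
z_β = 0.18 · 4.950 - 2.241
z_β = -1.350

Power = Φ(z_β) = Φ(-1.350) ≈ 0.088

Effect size d = 0.18 is very small by Cohen's convention (0.2/0.5/0.8).

Threshold: power ≥ 0.80 is conventionally adequate.
Power ≈ 0.09 → the study is underpowered (power < 0.80).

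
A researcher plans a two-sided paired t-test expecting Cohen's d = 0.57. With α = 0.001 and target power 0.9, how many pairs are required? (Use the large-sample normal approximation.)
n = 65 pairs

Sample size formula (paired t-test, normal approximation):
n = ((z_{α/2} + z_β) / d)²

z_{α/2} = 3.291 (for α = 0.001, two-sided)
z_β = 1.282 (for power = 0.9)
d = 0.57

n = ((3.291 + 1.282) / 0.57)²
n = (8.023)²
n ≈ 64.37
Round up to the next whole number: n = 65 pairs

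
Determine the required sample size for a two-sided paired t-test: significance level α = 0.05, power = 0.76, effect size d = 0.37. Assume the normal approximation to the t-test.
n = 52 pairs

Sample size formula (paired t-test, normal approximation):
n = ((z_{α/2} + z_β) / d)²

z_{α/2} = 1.960 (for α = 0.05, two-sided)
z_β = 0.706 (for power = 0.76)
d = 0.37

n = ((1.960 + 0.706) / 0.37)²
n = (7.205)²
n ≈ 51.91
Round up to the next whole number: n = 52 pairs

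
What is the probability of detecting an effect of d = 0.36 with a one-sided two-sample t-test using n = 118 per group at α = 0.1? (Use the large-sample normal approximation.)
Power ≈ 0.93

Power calculation (two-sample t-test, normal approximation):
z_β = d · √(n/2) - z_α
z_β = 0.36 · √(118/2) - 1.282
z_β = 0.36 · 7.681 - 1.282
z_β = 1.484

Power = Φ(z_β) = Φ(1.484) ≈ 0.931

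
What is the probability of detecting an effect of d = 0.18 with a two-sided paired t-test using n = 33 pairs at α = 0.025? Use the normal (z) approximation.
Power ≈ 0.11

Power calculation (paired t-test, normal approximation):
z_β = d · √n - z_{α/2}
z_β = 0.18 · √33 - 2.241
z_β = 0.18 · 5.745 - 2.241
z_β = -1.207

Power = Φ(z_β) = Φ(-1.207) ≈ 0.114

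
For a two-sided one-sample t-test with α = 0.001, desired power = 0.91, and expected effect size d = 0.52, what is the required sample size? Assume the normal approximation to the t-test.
n = 80

Sample size formula (one-sample t-test, normal approximation):
n = ((z_{α/2} + z_β) / d)²

z_{α/2} = 3.291 (for α = 0.001, two-sided)
z_β = 1.341 (for power = 0.91)
d = 0.52

n = ((3.291 + 1.341) / 0.52)²
n = (8.908)²
n ≈ 79.35
Round up to the next whole number: n = 80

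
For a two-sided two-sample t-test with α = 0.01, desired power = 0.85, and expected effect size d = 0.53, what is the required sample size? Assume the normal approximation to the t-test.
n = 93 per group

Sample size formula (two-sample t-test, normal approximation):
n = 2 · ((z_{α/2} + z_β) / d)²

z_{α/2} = 2.576 (for α = 0.01, two-sided)
z_β = 1.036 (for power = 0.85)
d = 0.53

n = 2 · ((2.576 + 1.036) / 0.53)²
n = 2 · (6.815)²
n ≈ 92.89
Round up to the next whole number: n = 93 per group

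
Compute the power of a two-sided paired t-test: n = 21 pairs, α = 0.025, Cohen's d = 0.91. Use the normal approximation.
Power ≈ 0.97

Power calculation (paired t-test, normal approximation):
z_β = d · √n - z_{α/2}
z_β = 0.91 · √21 - 2.241
z_β = 0.91 · 4.583 - 2.241
z_β = 1.929

Power = Φ(z_β) = Φ(1.929) ≈ 0.973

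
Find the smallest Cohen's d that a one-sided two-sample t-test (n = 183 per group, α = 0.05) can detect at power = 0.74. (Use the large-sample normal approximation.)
d ≈ 0.24

Minimum detectable effect (two-sample t-test, normal approximation):
d = (z_α + z_β) / √(n/2)
d = (1.645 + 0.643) / √(183/2)
d = 2.288 / 9.566
d ≈ 0.24

By Cohen's convention (0.2 small / 0.5 medium / 0.8 large): small effect.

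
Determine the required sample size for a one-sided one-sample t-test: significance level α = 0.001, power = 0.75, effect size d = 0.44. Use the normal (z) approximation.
n = 74

Sample size formula (one-sample t-test, normal approximation):
n = ((z_α + z_β) / d)²

z_α = 3.090 (for α = 0.001, one-sided)
z_β = 0.674 (for power = 0.75)
d = 0.44

n = ((3.090 + 0.674) / 0.44)²
n = (8.555)²
n ≈ 73.19
Round up to the next whole number: n = 74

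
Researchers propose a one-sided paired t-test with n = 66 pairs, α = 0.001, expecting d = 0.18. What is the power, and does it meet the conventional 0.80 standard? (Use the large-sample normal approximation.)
Power ≈ 0.05; the study is underpowered (power < 0.80)

Power calculation (paired t-test, normal approximation):
z_β = d · √n - z_α
z_β = 0.18 · √66 - 3.090
z_β = 0.18 · 8.124 - 3.090
z_β = -1.628

Power = Φ(z_β) = Φ(-1.628) ≈ 0.052

Effect size d = 0.18 is very small by Cohen's convention (0.2/0.5/0.8).

Threshold: power ≥ 0.80 is conventionally adequate.
Power ≈ 0.05 → the study is underpowered (power < 0.80).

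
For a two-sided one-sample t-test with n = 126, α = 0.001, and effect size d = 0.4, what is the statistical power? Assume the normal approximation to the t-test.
Power ≈ 0.88

Power calculation (one-sample t-test, normal approximation):
z_β = d · √n - z_{α/2}
z_β = 0.4 · √126 - 3.291
z_β = 0.4 · 11.225 - 3.291
z_β = 1.199

Power = Φ(z_β) = Φ(1.199) ≈ 0.885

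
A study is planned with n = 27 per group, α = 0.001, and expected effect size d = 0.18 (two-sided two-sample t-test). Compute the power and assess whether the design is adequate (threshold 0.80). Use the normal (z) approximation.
Power ≈ 0.00; the study is underpowered (power < 0.80)

Power calculation (two-sample t-test, normal approximation):
z_β = d · √(n/2) - z_{α/2}
z_β = 0.18 · √(27/2) - 3.291
z_β = 0.18 · 3.674 - 3.291
z_β = -2.629

Power = Φ(z_β) = Φ(-2.629) ≈ 0.004

Effect size d = 0.18 is very small by Cohen's convention (0.2/0.5/0.8).

Threshold: power ≥ 0.80 is conventionally adequate.
Power ≈ 0.00 → the study is underpowered (power < 0.80).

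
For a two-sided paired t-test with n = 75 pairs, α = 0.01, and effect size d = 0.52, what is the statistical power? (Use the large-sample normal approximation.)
Power ≈ 0.97

Power calculation (paired t-test, normal approximation):
z_β = d · √n - z_{α/2}
z_β = 0.52 · √75 - 2.576
z_β = 0.52 · 8.660 - 2.576
z_β = 1.928

Power = Φ(z_β) = Φ(1.928) ≈ 0.973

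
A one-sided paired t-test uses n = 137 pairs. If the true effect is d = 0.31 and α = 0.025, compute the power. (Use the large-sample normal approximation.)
Power ≈ 0.95

Power calculation (paired t-test, normal approximation):
z_β = d · √n - z_α
z_β = 0.31 · √137 - 1.960
z_β = 0.31 · 11.705 - 1.960
z_β = 1.668

Power = Φ(z_β) = Φ(1.668) ≈ 0.952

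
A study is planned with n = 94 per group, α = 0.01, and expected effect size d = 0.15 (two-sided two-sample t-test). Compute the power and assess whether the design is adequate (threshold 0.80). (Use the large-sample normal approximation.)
Power ≈ 0.06; the study is underpowered (power < 0.80)

Power calculation (two-sample t-test, normal approximation):
z_β = d · √(n/2) - z_{α/2}
z_β = 0.15 · √(94/2) - 2.576
z_β = 0.15 · 6.856 - 2.576
z_β = -1.547

Power = Φ(z_β) = Φ(-1.547) ≈ 0.061

Effect size d = 0.15 is very small by Cohen's convention (0.2/0.5/0.8).

Threshold: power ≥ 0.80 is conventionally adequate.
Power ≈ 0.06 → the study is underpowered (power < 0.80).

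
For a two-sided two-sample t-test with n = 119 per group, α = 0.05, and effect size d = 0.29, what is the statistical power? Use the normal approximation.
Power ≈ 0.61

Power calculation (two-sample t-test, normal approximation):
z_β = d · √(n/2) - z_{α/2}
z_β = 0.29 · √(119/2) - 1.960
z_β = 0.29 · 7.714 - 1.960
z_β = 0.277

Power = Φ(z_β) = Φ(0.277) ≈ 0.609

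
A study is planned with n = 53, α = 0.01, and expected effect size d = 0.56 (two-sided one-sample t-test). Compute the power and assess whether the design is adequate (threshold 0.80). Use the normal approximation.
Power ≈ 0.93; the study is adequately powered (power ≥ 0.80)

Power calculation (one-sample t-test, normal approximation):
z_β = d · √n - z_{α/2}
z_β = 0.56 · √53 - 2.576
z_β = 0.56 · 7.280 - 2.576
z_β = 1.501

Power = Φ(z_β) = Φ(1.501) ≈ 0.933

Effect size d = 0.56 is medium by Cohen's convention (0.2/0.5/0.8).

Threshold: power ≥ 0.80 is conventionally adequate.
Power ≈ 0.93 → the study is adequately powered (power ≥ 0.80).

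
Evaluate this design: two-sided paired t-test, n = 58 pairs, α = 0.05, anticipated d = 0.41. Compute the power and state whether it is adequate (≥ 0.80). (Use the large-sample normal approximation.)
Power ≈ 0.88; the study is adequately powered (power ≥ 0.80)

Power calculation (paired t-test, normal approximation):
z_β = d · √n - z_{α/2}
z_β = 0.41 · √58 - 1.960
z_β = 0.41 · 7.616 - 1.960
z_β = 1.163

Power = Φ(z_β) = Φ(1.163) ≈ 0.877

Effect size d = 0.41 is small by Cohen's convention (0.2/0.5/0.8).

Threshold: power ≥ 0.80 is conventionally adequate.
Power ≈ 0.88 → the study is adequately powered (power ≥ 0.80).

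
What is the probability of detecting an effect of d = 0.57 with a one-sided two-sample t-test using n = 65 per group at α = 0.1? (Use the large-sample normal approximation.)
Power ≈ 0.98

Power calculation (two-sample t-test, normal approximation):
z_β = d · √(n/2) - z_α
z_β = 0.57 · √(65/2) - 1.282
z_β = 0.57 · 5.701 - 1.282
z_β = 1.968

Power = Φ(z_β) = Φ(1.968) ≈ 0.975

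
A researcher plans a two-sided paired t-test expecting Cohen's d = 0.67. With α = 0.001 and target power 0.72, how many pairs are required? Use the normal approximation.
n = 34 pairs

Sample size formula (paired t-test, normal approximation):
n = ((z_{α/2} + z_β) / d)²

z_{α/2} = 3.291 (for α = 0.001, two-sided)
z_β = 0.583 (for power = 0.72)
d = 0.67

n = ((3.291 + 0.583) / 0.67)²
n = (5.782)²
n ≈ 33.43
Round up to the next whole number: n = 34 pairs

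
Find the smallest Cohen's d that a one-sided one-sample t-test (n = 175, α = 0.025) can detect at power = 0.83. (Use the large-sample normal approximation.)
d ≈ 0.22

Minimum detectable effect (one-sample t-test, normal approximation):
d = (z_α + z_β) / √n
d = (1.960 + 0.954) / √175
d = 2.914 / 13.229
d ≈ 0.22

By Cohen's convention (0.2 small / 0.5 medium / 0.8 large): small effect.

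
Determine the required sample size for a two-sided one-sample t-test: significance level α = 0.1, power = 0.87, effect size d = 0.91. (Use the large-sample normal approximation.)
n = 10

Sample size formula (one-sample t-test, normal approximation):
n = ((z_{α/2} + z_β) / d)²

z_{α/2} = 1.645 (for α = 0.1, two-sided)
z_β = 1.126 (for power = 0.87)
d = 0.91

n = ((1.645 + 1.126) / 0.91)²
n = (3.045)²
n ≈ 9.27
Round up to the next whole number: n = 10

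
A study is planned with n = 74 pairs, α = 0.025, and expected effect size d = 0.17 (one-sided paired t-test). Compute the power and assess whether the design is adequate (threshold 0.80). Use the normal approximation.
Power ≈ 0.31; the study is underpowered (power < 0.80)

Power calculation (paired t-test, normal approximation):
z_β = d · √n - z_α
z_β = 0.17 · √74 - 1.960
z_β = 0.17 · 8.602 - 1.960
z_β = -0.498

Power = Φ(z_β) = Φ(-0.498) ≈ 0.309

Effect size d = 0.17 is very small by Cohen's convention (0.2/0.5/0.8).

Threshold: power ≥ 0.80 is conventionally adequate.
Power ≈ 0.31 → the study is underpowered (power < 0.80).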